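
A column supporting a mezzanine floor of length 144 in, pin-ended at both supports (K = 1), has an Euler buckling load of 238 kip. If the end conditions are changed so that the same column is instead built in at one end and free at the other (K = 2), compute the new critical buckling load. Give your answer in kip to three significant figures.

P_cr ∝ 1/K², so P_cr,new = P_cr,old × (K_old/K_new)² = 238 × (1/2)²
= 238 × 0.2500 = 59.5 kip

P_cr ≈ 59.5 kip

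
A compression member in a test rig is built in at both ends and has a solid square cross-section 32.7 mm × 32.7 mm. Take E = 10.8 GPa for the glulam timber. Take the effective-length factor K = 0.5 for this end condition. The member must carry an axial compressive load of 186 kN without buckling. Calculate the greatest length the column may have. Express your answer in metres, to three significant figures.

L_max ≈ 0.467 m

I = a⁴/12 = 32.7⁴/12 = 9.528×10^4 mm⁴
I = 9.528×10^-8 m⁴
At the buckling limit P_cr = P = 1.860×10^5 N
From P_cr = π²EI/(K·L)²:  L = (1/K)·√(π²EI/P_cr) = (1/0.5)·√(π²×1.08×10^10×9.528×10^-8/1.860×10^5)
L = 0.467 m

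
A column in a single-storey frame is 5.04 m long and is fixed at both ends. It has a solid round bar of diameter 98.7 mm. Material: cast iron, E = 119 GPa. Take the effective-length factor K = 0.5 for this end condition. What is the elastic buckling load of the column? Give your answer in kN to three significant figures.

I = πd⁴/64 = π×98.7⁴/64 = 4.658×10^6 mm⁴
I = 4.658×10^6 mm⁴ = 4.658×10^-6 m⁴
Effective length L_e = K·L = 0.5 × 5.04 = 2.520 m
P_cr = π²EI / L_e² = π² × 119×10⁹ × 4.658×10^-6 / 2.520² = 8.616×10^5 N

P_cr ≈ 862 kN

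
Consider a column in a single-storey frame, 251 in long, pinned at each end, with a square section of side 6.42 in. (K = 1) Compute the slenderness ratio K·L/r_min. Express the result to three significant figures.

For a square r = a/√12 = 6.42/√12 = 1.853 in
L_e = K·L = 1 × 251 = 251.0 in
λ = L_e / r_min = 251.00 / 1.853 = 135

λ ≈ 135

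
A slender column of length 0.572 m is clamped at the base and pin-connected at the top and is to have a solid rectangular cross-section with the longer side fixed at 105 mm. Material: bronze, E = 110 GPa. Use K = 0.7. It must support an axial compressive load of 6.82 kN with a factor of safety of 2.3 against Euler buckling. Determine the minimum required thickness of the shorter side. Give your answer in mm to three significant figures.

Required P_cr = n·P = 2.3 × 6.82 = 15.69 kN
L_e = K·L = 0.7 × 0.572 = 0.4004 m
Required I = P_cr·L_e²/(π²E) = 1.569×10^4 × 0.4004² / (π² × 1.10×10^11) = 2.316×10^-9 m⁴
I_req = 2.316×10^3 mm⁴
Rectangle, weak axis: I_min = h·b³/12 with h = 105 mm fixed  ⇒  b = (12I/h)^(1/3) = 6.42 mm

b ≈ 6.42 mm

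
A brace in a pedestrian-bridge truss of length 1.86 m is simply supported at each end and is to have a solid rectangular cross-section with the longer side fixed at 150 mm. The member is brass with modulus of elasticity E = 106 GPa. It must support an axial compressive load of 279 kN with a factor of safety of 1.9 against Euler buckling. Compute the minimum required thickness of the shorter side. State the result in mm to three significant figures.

Required P_cr = n·P = 1.9 × 279 = 530.1 kN
L_e = K·L = 1 × 1.86 = 1.860 m
Required I = P_cr·L_e²/(π²E) = 5.301×10^5 × 1.860² / (π² × 1.06×10^11) = 1.753×10^-6 m⁴
I_req = 1.753×10^6 mm⁴
Rectangle, weak axis: I_min = h·b³/12 with h = 150 mm fixed  ⇒  b = (12I/h)^(1/3) = 52.0 mm

b ≈ 52.0 mm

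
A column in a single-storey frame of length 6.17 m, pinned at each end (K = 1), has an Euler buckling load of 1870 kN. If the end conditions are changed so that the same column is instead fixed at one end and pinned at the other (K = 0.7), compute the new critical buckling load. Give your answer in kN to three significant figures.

P_cr ∝ 1/K², so P_cr,new = P_cr,old × (K_old/K_new)² = 1870 × (1/0.7)²
= 1870 × 2.041 = 3820 kN

P_cr ≈ 3820 kN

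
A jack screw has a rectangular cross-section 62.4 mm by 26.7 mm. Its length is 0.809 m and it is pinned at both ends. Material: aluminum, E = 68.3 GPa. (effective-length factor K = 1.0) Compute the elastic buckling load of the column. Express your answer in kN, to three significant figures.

P_cr ≈ 102 kN

Buckling occurs about the weak axis: I_min = h·b³/12 with b = 26.7 mm (the shorter side).
I_min = 62.4×26.7³/12 = 9.898×10^4 mm⁴
I = 9.898×10^4 mm⁴ = 9.898×10^-8 m⁴
Effective length L_e = K·L = 1 × 0.809 = 0.8090 m
P_cr = π²EI / L_e² = π² × 68.3×10⁹ × 9.898×10^-8 / 0.8090² = 1.019×10^5 N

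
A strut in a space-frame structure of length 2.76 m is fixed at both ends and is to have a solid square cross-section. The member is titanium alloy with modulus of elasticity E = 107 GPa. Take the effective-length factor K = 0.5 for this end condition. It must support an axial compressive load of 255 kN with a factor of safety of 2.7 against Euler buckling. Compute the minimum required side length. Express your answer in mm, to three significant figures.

a ≈ 62.1 mm

Required P_cr = n·P = 2.7 × 255 = 688.5 kN
L_e = K·L = 0.5 × 2.76 = 1.380 m
Required I = P_cr·L_e²/(π²E) = 6.885×10^5 × 1.380² / (π² × 1.07×10^11) = 1.242×10^-6 m⁴
I_req = 1.242×10^6 mm⁴
Solid square: I = a⁴/12  ⇒  a = (12I)^(1/4) = (12×1.242×10^6)^(1/4) = 62.1 mm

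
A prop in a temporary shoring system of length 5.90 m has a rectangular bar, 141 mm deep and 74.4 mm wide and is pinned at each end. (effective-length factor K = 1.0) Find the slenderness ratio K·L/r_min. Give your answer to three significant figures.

Buckling occurs about the weak axis: I_min = h·b³/12 with b = 74.4 mm (the shorter side).
I_min = 141×74.4³/12 = 4.839×10^6 mm⁴
A = 1.049×10^4 mm²;  r_min = √(I/A) = √(4.839×10^6/1.049×10^4) = 21.48 mm
L_e = K·L = 1 × 5.90 m = 5.900 m = 5900.0 mm
λ = L_e / r_min = 5900.0 / 21.48 = 275

λ ≈ 275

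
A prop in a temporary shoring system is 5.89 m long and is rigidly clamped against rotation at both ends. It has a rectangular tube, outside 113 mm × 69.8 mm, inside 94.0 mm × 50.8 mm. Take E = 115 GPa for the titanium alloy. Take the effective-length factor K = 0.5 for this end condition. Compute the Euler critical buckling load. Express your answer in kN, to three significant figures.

P_cr ≈ 285 kN

Weak-axis I_min = (h_o·b_o³ − h_i·b_i³)/12 with b_o = 69.8, b_i = 50.80 mm (shorter outer/inner sides).
I_min = (113×69.8³ − 94.00×50.80³)/12 = 2.175×10^6 mm⁴
I = 2.175×10^6 mm⁴ = 2.175×10^-6 m⁴
Effective length L_e = K·L = 0.5 × 5.89 = 2.945 m
P_cr = π²EI / L_e² = π² × 115×10⁹ × 2.175×10^-6 / 2.945² = 2.847×10^5 N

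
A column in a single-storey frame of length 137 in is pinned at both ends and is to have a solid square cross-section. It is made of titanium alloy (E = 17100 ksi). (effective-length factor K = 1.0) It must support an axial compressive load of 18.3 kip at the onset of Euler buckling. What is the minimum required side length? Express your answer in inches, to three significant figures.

L_e = K·L = 1 × 137 = 137.0 in
Required I = P_cr·L_e²/(π²E) = 1.830×10^4 × 137.0² / (π² × 1.71×10^7) = 2.035 in⁴
Solid square: I = a⁴/12  ⇒  a = (12I)^(1/4) = (12×2.035)^(1/4) = 2.22 in

a ≈ 2.22 in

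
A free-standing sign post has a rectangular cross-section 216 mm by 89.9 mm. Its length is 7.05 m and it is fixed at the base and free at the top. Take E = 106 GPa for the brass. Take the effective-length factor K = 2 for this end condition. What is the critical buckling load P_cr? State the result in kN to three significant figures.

Buckling occurs about the weak axis: I_min = h·b³/12 with b = 89.9 mm (the shorter side).
I_min = 216×89.9³/12 = 1.308×10^7 mm⁴
I = 1.308×10^7 mm⁴ = 1.308×10^-5 m⁴
Effective length L_e = K·L = 2 × 7.05 = 14.10 m
P_cr = π²EI / L_e² = π² × 106×10⁹ × 1.308×10^-5 / 14.10² = 6.882×10^4 N

P_cr ≈ 68.8 kN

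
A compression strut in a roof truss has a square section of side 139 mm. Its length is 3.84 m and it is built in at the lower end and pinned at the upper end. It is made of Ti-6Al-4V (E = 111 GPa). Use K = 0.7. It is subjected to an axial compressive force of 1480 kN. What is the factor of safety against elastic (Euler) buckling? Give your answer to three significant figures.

I = a⁴/12 = 139⁴/12 = 3.111×10^7 mm⁴
I = 3.111×10^7 mm⁴ = 3.111×10^-5 m⁴
Effective length L_e = K·L = 0.7 × 3.84 = 2.688 m
P_cr = π²EI / L_e² = π² × 111×10⁹ × 3.111×10^-5 / 2.688² = 4.717×10^6 N
Factor of safety n = P_cr / P = 4716.7 / 1480 = 3.19

n ≈ 3.19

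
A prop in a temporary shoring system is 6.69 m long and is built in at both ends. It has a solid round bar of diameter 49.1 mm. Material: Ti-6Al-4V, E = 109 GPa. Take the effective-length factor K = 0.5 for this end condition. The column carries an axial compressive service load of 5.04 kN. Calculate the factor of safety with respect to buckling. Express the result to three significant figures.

n ≈ 5.44

I = πd⁴/64 = π×49.1⁴/64 = 2.853×10^5 mm⁴
I = 2.853×10^5 mm⁴ = 2.853×10^-7 m⁴
Effective length L_e = K·L = 0.5 × 6.69 = 3.345 m
P_cr = π²EI / L_e² = π² × 109×10⁹ × 2.853×10^-7 / 3.345² = 2.743×10^4 N
Factor of safety n = P_cr / P = 27.430 / 5.04 = 5.44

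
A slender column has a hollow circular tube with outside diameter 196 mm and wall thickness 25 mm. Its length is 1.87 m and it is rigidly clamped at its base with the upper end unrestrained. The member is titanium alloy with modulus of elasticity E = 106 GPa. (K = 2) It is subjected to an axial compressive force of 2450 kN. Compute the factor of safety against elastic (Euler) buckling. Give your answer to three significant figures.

Inner diameter d_i = 196 − 2×25 = 146.0 mm
I = π(d_o⁴ − d_i⁴)/64 = π(196⁴ − 146.0⁴)/64 = 5.014×10^7 mm⁴
I = 5.014×10^7 mm⁴ = 5.014×10^-5 m⁴
Effective length L_e = K·L = 2 × 1.87 = 3.740 m
P_cr = π²EI / L_e² = π² × 106×10⁹ × 5.014×10^-5 / 3.740² = 3.750×10^6 N
Factor of safety n = P_cr / P = 3750.0 / 2450 = 1.53

n ≈ 1.53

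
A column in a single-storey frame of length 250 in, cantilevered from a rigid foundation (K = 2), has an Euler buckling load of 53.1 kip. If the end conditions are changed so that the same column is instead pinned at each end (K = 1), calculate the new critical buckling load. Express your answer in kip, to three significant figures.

P_cr ∝ 1/K², so P_cr,new = P_cr,old × (K_old/K_new)² = 53.1 × (2/1)²
= 53.1 × 4.000 = 212 kip

P_cr ≈ 212 kip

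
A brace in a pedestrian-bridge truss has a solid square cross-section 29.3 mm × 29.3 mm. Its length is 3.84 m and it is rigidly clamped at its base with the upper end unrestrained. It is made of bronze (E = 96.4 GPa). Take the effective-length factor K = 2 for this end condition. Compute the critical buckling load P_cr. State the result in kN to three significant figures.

I = a⁴/12 = 29.3⁴/12 = 6.142×10^4 mm⁴
I = 6.142×10^4 mm⁴ = 6.142×10^-8 m⁴
Effective length L_e = K·L = 2 × 3.84 = 7.680 m
P_cr = π²EI / L_e² = π² × 96.4×10⁹ × 6.142×10^-8 / 7.680² = 990.7 N

P_cr ≈ 0.991 kN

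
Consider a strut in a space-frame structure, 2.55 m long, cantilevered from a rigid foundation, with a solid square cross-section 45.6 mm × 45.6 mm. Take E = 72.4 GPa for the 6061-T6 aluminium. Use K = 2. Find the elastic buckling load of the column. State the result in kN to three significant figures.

P_cr ≈ 9.90 kN

I = a⁴/12 = 45.6⁴/12 = 3.603×10^5 mm⁴
I = 3.603×10^5 mm⁴ = 3.603×10^-7 m⁴
Effective length L_e = K·L = 2 × 2.55 = 5.100 m
P_cr = π²EI / L_e² = π² × 72.4×10⁹ × 3.603×10^-7 / 5.100² = 9.899×10^3 N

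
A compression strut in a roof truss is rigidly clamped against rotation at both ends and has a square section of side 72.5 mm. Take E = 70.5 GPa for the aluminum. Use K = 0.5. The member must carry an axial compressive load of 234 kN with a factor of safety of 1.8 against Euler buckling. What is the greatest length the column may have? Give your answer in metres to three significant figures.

I = a⁴/12 = 72.5⁴/12 = 2.302×10^6 mm⁴
I = 2.302×10^-6 m⁴
Required critical load P_cr = n·P = 1.8 × 234 = 421.2 kN = 4.212×10^5 N
From P_cr = π²EI/(K·L)²:  L = (1/K)·√(π²EI/P_cr) = (1/0.5)·√(π²×7.05×10^10×2.302×10^-6/4.212×10^5)
L = 3.90 m

L_max ≈ 3.90 m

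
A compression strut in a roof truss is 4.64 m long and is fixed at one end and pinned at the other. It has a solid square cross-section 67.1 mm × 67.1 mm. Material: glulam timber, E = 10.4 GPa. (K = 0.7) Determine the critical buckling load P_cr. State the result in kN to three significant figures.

I = a⁴/12 = 67.1⁴/12 = 1.689×10^6 mm⁴
I = 1.689×10^6 mm⁴ = 1.689×10^-6 m⁴
Effective length L_e = K·L = 0.7 × 4.64 = 3.248 m
P_cr = π²EI / L_e² = π² × 10.4×10⁹ × 1.689×10^-6 / 3.248² = 1.644×10^4 N

P_cr ≈ 16.4 kN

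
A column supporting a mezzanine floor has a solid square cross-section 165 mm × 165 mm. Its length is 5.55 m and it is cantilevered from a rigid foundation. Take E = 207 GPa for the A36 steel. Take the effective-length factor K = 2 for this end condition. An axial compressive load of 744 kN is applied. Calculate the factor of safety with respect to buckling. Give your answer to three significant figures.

I = a⁴/12 = 165⁴/12 = 6.177×10^7 mm⁴
I = 6.177×10^7 mm⁴ = 6.177×10^-5 m⁴
Effective length L_e = K·L = 2 × 5.55 = 11.10 m
P_cr = π²EI / L_e² = π² × 207×10⁹ × 6.177×10^-5 / 11.10² = 1.024×10^6 N
Factor of safety n = P_cr / P = 1024.2 / 744 = 1.38

n ≈ 1.38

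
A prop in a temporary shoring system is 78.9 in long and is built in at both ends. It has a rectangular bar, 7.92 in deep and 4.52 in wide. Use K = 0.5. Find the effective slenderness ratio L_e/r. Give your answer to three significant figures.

For a rectangle r_min = b/√12 = 4.52/√12 = 1.305 in
L_e = K·L = 0.5 × 78.9 = 39.45 in
λ = L_e / r_min = 39.450 / 1.305 = 30.2

λ ≈ 30.2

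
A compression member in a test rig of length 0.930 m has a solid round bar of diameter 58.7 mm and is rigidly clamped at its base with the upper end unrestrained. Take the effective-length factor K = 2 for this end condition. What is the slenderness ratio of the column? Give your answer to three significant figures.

λ ≈ 127

I = πd⁴/64 = π×58.7⁴/64 = 5.828×10^5 mm⁴
A = 2.706×10^3 mm²;  r_min = √(I/A) = √(5.828×10^5/2.706×10^3) = 14.68 mm
L_e = K·L = 2 × 0.930 m = 1.860 m = 1860.0 mm
λ = L_e / r_min = 1860.0 / 14.68 = 127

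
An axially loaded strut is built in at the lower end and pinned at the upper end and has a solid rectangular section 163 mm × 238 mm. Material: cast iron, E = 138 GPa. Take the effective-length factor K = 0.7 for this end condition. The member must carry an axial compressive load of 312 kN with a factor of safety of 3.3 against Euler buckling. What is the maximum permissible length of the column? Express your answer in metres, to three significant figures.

Buckling occurs about the weak axis: I_min = h·b³/12 with b = 163 mm (the shorter side).
I_min = 238×163³/12 = 8.589×10^7 mm⁴
I = 8.589×10^-5 m⁴
Required critical load P_cr = n·P = 3.3 × 312 = 1030 kN = 1.030×10^6 N
From P_cr = π²EI/(K·L)²:  L = (1/K)·√(π²EI/P_cr) = (1/0.7)·√(π²×1.38×10^11×8.589×10^-5/1.030×10^6)
L = 15.2 m

L_max ≈ 15.2 m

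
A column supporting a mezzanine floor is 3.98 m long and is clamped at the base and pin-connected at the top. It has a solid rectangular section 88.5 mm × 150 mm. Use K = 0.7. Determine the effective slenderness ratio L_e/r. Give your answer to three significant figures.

For a rectangle r_min = b/√12 = 88.5/√12 = 25.55 mm
L_e = K·L = 0.7 × 3.98 m = 2.786 m = 2786.0 mm
λ = L_e / r_min = 2786.0 / 25.55 = 109

λ ≈ 109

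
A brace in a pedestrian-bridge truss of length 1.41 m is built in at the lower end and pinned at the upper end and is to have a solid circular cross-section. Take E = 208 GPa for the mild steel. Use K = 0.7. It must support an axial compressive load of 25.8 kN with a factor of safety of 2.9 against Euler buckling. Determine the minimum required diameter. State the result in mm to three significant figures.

d ≈ 29.2 mm

Required P_cr = n·P = 2.9 × 25.8 = 74.82 kN
L_e = K·L = 0.7 × 1.41 = 0.9870 m
Required I = P_cr·L_e²/(π²E) = 7.482×10^4 × 0.9870² / (π² × 2.08×10^11) = 3.550×10^-8 m⁴
I_req = 3.550×10^4 mm⁴
Solid circle: I = πd⁴/64  ⇒  d = (64I/π)^(1/4) = (64×3.550×10^4/π)^(1/4) = 29.2 mm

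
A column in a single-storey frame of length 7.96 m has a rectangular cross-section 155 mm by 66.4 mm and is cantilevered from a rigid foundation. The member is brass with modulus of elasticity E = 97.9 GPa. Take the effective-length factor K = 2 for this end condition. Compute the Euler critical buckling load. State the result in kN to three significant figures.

P_cr ≈ 14.4 kN

Buckling occurs about the weak axis: I_min = h·b³/12 with b = 66.4 mm (the shorter side).
I_min = 155×66.4³/12 = 3.781×10^6 mm⁴
I = 3.781×10^6 mm⁴ = 3.781×10^-6 m⁴
Effective length L_e = K·L = 2 × 7.96 = 15.92 m
P_cr = π²EI / L_e² = π² × 97.9×10⁹ × 3.781×10^-6 / 15.92² = 1.442×10^4 N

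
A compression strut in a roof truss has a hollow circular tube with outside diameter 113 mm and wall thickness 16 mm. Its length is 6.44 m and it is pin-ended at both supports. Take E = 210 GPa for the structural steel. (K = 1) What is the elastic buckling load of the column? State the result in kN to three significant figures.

Inner diameter d_i = 113 − 2×16 = 81.00 mm
I = π(d_o⁴ − d_i⁴)/64 = π(113⁴ − 81.00⁴)/64 = 5.891×10^6 mm⁴
I = 5.891×10^6 mm⁴ = 5.891×10^-6 m⁴
Effective length L_e = K·L = 1 × 6.44 = 6.440 m
P_cr = π²EI / L_e² = π² × 210×10⁹ × 5.891×10^-6 / 6.440² = 2.944×10^5 N

P_cr ≈ 294 kN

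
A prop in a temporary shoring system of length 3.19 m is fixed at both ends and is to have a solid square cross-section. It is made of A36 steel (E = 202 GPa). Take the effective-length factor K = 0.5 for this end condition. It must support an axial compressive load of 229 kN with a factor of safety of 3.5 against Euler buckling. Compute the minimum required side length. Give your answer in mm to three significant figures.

Required P_cr = n·P = 3.5 × 229 = 801.5 kN
L_e = K·L = 0.5 × 3.19 = 1.595 m
Required I = P_cr·L_e²/(π²E) = 8.015×10^5 × 1.595² / (π² × 2.02×10^11) = 1.023×10^-6 m⁴
I_req = 1.023×10^6 mm⁴
Solid square: I = a⁴/12  ⇒  a = (12I)^(1/4) = (12×1.023×10^6)^(1/4) = 59.2 mm

a ≈ 59.2 mm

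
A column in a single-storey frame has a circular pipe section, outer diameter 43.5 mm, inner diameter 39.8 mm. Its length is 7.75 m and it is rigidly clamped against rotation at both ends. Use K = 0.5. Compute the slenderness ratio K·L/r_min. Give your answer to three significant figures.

λ ≈ 263

d_o = 43.5 mm, d_i = 39.8 mm
I = π(d_o⁴ − d_i⁴)/64 = π(43.5⁴ − 39.80⁴)/64 = 5.259×10^4 mm⁴
A = 242.1 mm²;  r_min = √(I/A) = √(5.259×10^4/242.1) = 14.74 mm
L_e = K·L = 0.5 × 7.75 m = 3.875 m = 3875.0 mm
λ = L_e / r_min = 3875.0 / 14.74 = 263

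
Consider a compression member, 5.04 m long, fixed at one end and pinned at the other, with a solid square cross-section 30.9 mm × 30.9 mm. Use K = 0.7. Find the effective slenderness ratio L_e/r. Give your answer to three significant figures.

I = a⁴/12 = 30.9⁴/12 = 7.597×10^4 mm⁴
A = 954.8 mm²;  r_min = √(I/A) = √(7.597×10^4/954.8) = 8.920 mm
L_e = K·L = 0.7 × 5.04 m = 3.528 m = 3528.0 mm
λ = L_e / r_min = 3528.0 / 8.920 = 396

λ ≈ 396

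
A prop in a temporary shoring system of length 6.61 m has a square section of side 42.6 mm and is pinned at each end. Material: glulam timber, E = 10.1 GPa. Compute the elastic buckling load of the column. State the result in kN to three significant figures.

I = a⁴/12 = 42.6⁴/12 = 2.744×10^5 mm⁴
I = 2.744×10^5 mm⁴ = 2.744×10^-7 m⁴
Effective length L_e = K·L = 1 × 6.61 = 6.610 m
P_cr = π²EI / L_e² = π² × 10.1×10⁹ × 2.744×10^-7 / 6.610² = 626.1 N

P_cr ≈ 0.626 kN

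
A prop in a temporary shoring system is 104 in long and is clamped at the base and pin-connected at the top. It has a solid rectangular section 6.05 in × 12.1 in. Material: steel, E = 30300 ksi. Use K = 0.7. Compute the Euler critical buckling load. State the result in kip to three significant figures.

Buckling occurs about the weak axis: I_min = h·b³/12 with b = 6.05 in (the shorter side).
I_min = 12.1×6.05³/12 = 223.3 in⁴
Effective length L_e = K·L = 0.7 × 104 = 72.80 in
P_cr = π²EI / L_e² = π² × 30300×10³ × 223.3 / 72.80² = 1.260×10^7 lb

P_cr ≈ 12600 kip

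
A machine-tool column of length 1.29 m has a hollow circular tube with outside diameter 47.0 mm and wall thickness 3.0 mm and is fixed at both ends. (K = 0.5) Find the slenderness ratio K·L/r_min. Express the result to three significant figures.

Inner diameter d_i = 47.0 − 2×3.0 = 41.00 mm
I = π(d_o⁴ − d_i⁴)/64 = π(47.0⁴ − 41.00⁴)/64 = 1.008×10^5 mm⁴
A = 414.7 mm²;  r_min = √(I/A) = √(1.008×10^5/414.7) = 15.59 mm
L_e = K·L = 0.5 × 1.29 m = 0.6450 m = 645.00 mm
λ = L_e / r_min = 645.00 / 15.59 = 41.4

λ ≈ 41.4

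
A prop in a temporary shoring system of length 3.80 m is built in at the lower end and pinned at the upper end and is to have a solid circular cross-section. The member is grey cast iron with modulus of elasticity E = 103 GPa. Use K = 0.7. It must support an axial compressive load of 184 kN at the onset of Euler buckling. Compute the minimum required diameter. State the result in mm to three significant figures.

d ≈ 71.5 mm

L_e = K·L = 0.7 × 3.80 = 2.660 m
Required I = P_cr·L_e²/(π²E) = 1.840×10^5 × 2.660² / (π² × 1.03×10^11) = 1.281×10^-6 m⁴
I_req = 1.281×10^6 mm⁴
Solid circle: I = πd⁴/64  ⇒  d = (64I/π)^(1/4) = (64×1.281×10^6/π)^(1/4) = 71.5 mm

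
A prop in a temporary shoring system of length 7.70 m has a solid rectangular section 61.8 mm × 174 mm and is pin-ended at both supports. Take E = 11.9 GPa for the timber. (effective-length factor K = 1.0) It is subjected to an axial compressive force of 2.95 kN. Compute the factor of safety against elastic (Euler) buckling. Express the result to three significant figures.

Buckling occurs about the weak axis: I_min = h·b³/12 with b = 61.8 mm (the shorter side).
I_min = 174×61.8³/12 = 3.422×10^6 mm⁴
I = 3.422×10^6 mm⁴ = 3.422×10^-6 m⁴
Effective length L_e = K·L = 1 × 7.70 = 7.700 m
P_cr = π²EI / L_e² = π² × 11.9×10⁹ × 3.422×10^-6 / 7.700² = 6.780×10^3 N
Factor of safety n = P_cr / P = 6.7795 / 2.95 = 2.30

n ≈ 2.30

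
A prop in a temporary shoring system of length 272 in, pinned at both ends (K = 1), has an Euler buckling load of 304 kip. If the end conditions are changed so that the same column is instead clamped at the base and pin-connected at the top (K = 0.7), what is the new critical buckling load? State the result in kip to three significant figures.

P_cr ∝ 1/K², so P_cr,new = P_cr,old × (K_old/K_new)² = 304 × (1/0.7)²
= 304 × 2.041 = 620 kip

P_cr ≈ 620 kip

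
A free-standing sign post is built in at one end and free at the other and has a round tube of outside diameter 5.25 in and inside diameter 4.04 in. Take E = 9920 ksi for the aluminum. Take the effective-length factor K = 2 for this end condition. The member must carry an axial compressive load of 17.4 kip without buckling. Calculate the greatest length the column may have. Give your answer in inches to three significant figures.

d_o = 5.25 in, d_i = 4.04 in
I = π(d_o⁴ − d_i⁴)/64 = π(5.25⁴ − 4.040⁴)/64 = 24.21 in⁴
At the buckling limit P_cr = P = 1.740×10^4 lb
From P_cr = π²EI/(K·L)²:  L = (1/K)·√(π²EI/P_cr) = (1/2)·√(π²×9.92×10^6×24.21/1.740×10^4)
L = 185 in

L_max ≈ 185 in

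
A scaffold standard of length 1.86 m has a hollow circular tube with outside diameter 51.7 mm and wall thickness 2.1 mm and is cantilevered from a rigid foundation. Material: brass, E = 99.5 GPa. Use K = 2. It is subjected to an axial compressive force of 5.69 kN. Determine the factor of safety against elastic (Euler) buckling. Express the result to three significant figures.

Inner diameter d_i = 51.7 − 2×2.1 = 47.50 mm
I = π(d_o⁴ − d_i⁴)/64 = π(51.7⁴ − 47.50⁴)/64 = 1.008×10^5 mm⁴
I = 1.008×10^5 mm⁴ = 1.008×10^-7 m⁴
Effective length L_e = K·L = 2 × 1.86 = 3.720 m
P_cr = π²EI / L_e² = π² × 99.5×10⁹ × 1.008×10^-7 / 3.720² = 7.154×10^3 N
Factor of safety n = P_cr / P = 7.1538 / 5.69 = 1.26

n ≈ 1.26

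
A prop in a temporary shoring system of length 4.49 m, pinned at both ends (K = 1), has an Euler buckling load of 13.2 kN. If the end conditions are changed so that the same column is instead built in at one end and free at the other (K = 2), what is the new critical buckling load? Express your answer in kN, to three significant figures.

P_cr ∝ 1/K², so P_cr,new = P_cr,old × (K_old/K_new)² = 13.2 × (1/2)²
= 13.2 × 0.2500 = 3.30 kN

P_cr ≈ 3.30 kN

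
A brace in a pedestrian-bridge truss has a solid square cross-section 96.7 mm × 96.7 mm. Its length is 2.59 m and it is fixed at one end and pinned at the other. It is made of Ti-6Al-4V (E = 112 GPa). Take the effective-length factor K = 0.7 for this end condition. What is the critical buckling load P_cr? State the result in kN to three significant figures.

I = a⁴/12 = 96.7⁴/12 = 7.287×10^6 mm⁴
I = 7.287×10^6 mm⁴ = 7.287×10^-6 m⁴
Effective length L_e = K·L = 0.7 × 2.59 = 1.813 m
P_cr = π²EI / L_e² = π² × 112×10⁹ × 7.287×10^-6 / 1.813² = 2.450×10^6 N

P_cr ≈ 2450 kN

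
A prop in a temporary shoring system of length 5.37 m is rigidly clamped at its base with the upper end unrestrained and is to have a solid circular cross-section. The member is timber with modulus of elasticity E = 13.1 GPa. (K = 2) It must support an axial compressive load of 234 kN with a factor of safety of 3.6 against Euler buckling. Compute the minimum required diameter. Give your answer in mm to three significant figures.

Required P_cr = n·P = 3.6 × 234 = 842.4 kN
L_e = K·L = 2 × 5.37 = 10.74 m
Required I = P_cr·L_e²/(π²E) = 8.424×10^5 × 10.74² / (π² × 1.31×10^10) = 7.515×10^-4 m⁴
I_req = 7.515×10^8 mm⁴
Solid circle: I = πd⁴/64  ⇒  d = (64I/π)^(1/4) = (64×7.515×10^8/π)^(1/4) = 352 mm

d ≈ 352 mm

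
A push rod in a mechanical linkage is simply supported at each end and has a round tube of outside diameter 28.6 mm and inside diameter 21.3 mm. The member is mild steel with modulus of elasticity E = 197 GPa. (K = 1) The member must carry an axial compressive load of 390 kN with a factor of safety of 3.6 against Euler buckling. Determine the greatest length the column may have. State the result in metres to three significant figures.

L_max ≈ 0.177 m

d_o = 28.6 mm, d_i = 21.3 mm
I = π(d_o⁴ − d_i⁴)/64 = π(28.6⁴ − 21.30⁴)/64 = 2.274×10^4 mm⁴
I = 2.274×10^-8 m⁴
Required critical load P_cr = n·P = 3.6 × 390 = 1404 kN = 1.404×10^6 N
From P_cr = π²EI/(K·L)²:  L = (1/K)·√(π²EI/P_cr) = (1/1)·√(π²×1.97×10^11×2.274×10^-8/1.404×10^6)
L = 0.177 m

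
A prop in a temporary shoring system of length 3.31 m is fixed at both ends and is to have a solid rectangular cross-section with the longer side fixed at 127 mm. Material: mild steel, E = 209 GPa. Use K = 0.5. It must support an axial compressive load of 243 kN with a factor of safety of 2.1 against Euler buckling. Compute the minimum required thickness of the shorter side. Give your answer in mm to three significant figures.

Required P_cr = n·P = 2.1 × 243 = 510.3 kN
L_e = K·L = 0.5 × 3.31 = 1.655 m
Required I = P_cr·L_e²/(π²E) = 5.103×10^5 × 1.655² / (π² × 2.09×10^11) = 6.776×10^-7 m⁴
I_req = 6.776×10^5 mm⁴
Rectangle, weak axis: I_min = h·b³/12 with h = 127 mm fixed  ⇒  b = (12I/h)^(1/3) = 40.0 mm

b ≈ 40.0 mm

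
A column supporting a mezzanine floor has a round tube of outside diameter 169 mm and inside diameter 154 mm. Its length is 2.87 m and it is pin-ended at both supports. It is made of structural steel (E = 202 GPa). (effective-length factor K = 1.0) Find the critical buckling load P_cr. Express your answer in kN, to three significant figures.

d_o = 169 mm, d_i = 154 mm
I = π(d_o⁴ − d_i⁴)/64 = π(169⁴ − 154.0⁴)/64 = 1.243×10^7 mm⁴
I = 1.243×10^7 mm⁴ = 1.243×10^-5 m⁴
Effective length L_e = K·L = 1 × 2.87 = 2.870 m
P_cr = π²EI / L_e² = π² × 202×10⁹ × 1.243×10^-5 / 2.870² = 3.009×10^6 N

P_cr ≈ 3010 kN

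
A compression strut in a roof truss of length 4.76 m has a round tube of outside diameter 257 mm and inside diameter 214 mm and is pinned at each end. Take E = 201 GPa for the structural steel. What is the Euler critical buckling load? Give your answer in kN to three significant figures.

d_o = 257 mm, d_i = 214 mm
I = π(d_o⁴ − d_i⁴)/64 = π(257⁴ − 214.0⁴)/64 = 1.112×10^8 mm⁴
I = 1.112×10^8 mm⁴ = 1.112×10^-4 m⁴
Effective length L_e = K·L = 1 × 4.76 = 4.760 m
P_cr = π²EI / L_e² = π² × 201×10⁹ × 1.112×10^-4 / 4.760² = 9.735×10^6 N

P_cr ≈ 9740 kN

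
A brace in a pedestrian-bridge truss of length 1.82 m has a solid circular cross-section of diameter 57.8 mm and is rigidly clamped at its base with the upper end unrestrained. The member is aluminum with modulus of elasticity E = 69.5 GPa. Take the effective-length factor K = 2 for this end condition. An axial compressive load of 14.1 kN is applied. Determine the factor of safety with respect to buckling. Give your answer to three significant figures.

I = πd⁴/64 = π×57.8⁴/64 = 5.479×10^5 mm⁴
I = 5.479×10^5 mm⁴ = 5.479×10^-7 m⁴
Effective length L_e = K·L = 2 × 1.82 = 3.640 m
P_cr = π²EI / L_e² = π² × 69.5×10⁹ × 5.479×10^-7 / 3.640² = 2.836×10^4 N
Factor of safety n = P_cr / P = 28.364 / 14.1 = 2.01

n ≈ 2.01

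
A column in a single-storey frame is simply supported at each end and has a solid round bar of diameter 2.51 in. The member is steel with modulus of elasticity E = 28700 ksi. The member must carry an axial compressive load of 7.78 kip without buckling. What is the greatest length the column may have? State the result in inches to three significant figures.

I = πd⁴/64 = π×2.51⁴/64 = 1.948 in⁴
At the buckling limit P_cr = P = 7.780×10^3 lb
From P_cr = π²EI/(K·L)²:  L = (1/K)·√(π²EI/P_cr) = (1/1)·√(π²×2.87×10^7×1.948/7.780×10^3)
L = 266 in

L_max ≈ 266 in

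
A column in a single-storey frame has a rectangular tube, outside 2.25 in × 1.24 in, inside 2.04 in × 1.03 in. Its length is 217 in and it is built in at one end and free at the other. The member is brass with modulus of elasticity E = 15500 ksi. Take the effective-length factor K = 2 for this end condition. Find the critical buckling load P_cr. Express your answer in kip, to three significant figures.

Weak-axis I_min = (h_o·b_o³ − h_i·b_i³)/12 with b_o = 1.24, b_i = 1.030 in (shorter outer/inner sides).
I_min = (2.25×1.24³ − 2.040×1.030³)/12 = 0.1717 in⁴
Effective length L_e = K·L = 2 × 217 = 434.0 in
P_cr = π²EI / L_e² = π² × 15500×10³ × 0.1717 / 434.0² = 139.5 lb

P_cr ≈ 0.139 kip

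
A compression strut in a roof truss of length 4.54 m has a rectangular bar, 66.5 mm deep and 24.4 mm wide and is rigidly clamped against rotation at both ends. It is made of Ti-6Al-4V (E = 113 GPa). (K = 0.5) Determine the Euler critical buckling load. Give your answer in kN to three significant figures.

Buckling occurs about the weak axis: I_min = h·b³/12 with b = 24.4 mm (the shorter side).
I_min = 66.5×24.4³/12 = 8.050×10^4 mm⁴
I = 8.050×10^4 mm⁴ = 8.050×10^-8 m⁴
Effective length L_e = K·L = 0.5 × 4.54 = 2.270 m
P_cr = π²EI / L_e² = π² × 113×10⁹ × 8.050×10^-8 / 2.270² = 1.742×10^4 N

P_cr ≈ 17.4 kN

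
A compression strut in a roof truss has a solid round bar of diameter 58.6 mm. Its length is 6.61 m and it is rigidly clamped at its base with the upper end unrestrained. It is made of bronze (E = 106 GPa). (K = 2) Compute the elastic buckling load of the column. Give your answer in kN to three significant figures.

P_cr ≈ 3.46 kN

I = πd⁴/64 = π×58.6⁴/64 = 5.788×10^5 mm⁴
I = 5.788×10^5 mm⁴ = 5.788×10^-7 m⁴
Effective length L_e = K·L = 2 × 6.61 = 13.22 m
P_cr = π²EI / L_e² = π² × 106×10⁹ × 5.788×10^-7 / 13.22² = 3.465×10^3 N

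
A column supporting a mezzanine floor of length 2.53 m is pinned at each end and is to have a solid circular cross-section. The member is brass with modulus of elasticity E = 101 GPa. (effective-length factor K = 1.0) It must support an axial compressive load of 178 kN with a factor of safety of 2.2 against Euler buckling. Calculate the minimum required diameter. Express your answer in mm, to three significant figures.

d ≈ 84.6 mm

Required P_cr = n·P = 2.2 × 178 = 391.6 kN
L_e = K·L = 1 × 2.53 = 2.530 m
Required I = P_cr·L_e²/(π²E) = 3.916×10^5 × 2.530² / (π² × 1.01×10^11) = 2.515×10^-6 m⁴
I_req = 2.515×10^6 mm⁴
Solid circle: I = πd⁴/64  ⇒  d = (64I/π)^(1/4) = (64×2.515×10^6/π)^(1/4) = 84.6 mm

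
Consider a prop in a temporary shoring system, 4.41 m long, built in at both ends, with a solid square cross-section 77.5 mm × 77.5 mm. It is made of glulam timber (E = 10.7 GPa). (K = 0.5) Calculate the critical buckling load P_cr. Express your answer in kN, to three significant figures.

P_cr ≈ 65.3 kN

I = a⁴/12 = 77.5⁴/12 = 3.006×10^6 mm⁴
I = 3.006×10^6 mm⁴ = 3.006×10^-6 m⁴
Effective length L_e = K·L = 0.5 × 4.41 = 2.205 m
P_cr = π²EI / L_e² = π² × 10.7×10⁹ × 3.006×10^-6 / 2.205² = 6.530×10^4 N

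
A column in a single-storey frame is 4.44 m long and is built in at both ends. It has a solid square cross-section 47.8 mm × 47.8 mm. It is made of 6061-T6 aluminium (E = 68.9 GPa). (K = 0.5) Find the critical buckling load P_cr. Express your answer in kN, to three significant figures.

P_cr ≈ 60.0 kN

I = a⁴/12 = 47.8⁴/12 = 4.350×10^5 mm⁴
I = 4.350×10^5 mm⁴ = 4.350×10^-7 m⁴
Effective length L_e = K·L = 0.5 × 4.44 = 2.220 m
P_cr = π²EI / L_e² = π² × 68.9×10⁹ × 4.350×10^-7 / 2.220² = 6.003×10^4 N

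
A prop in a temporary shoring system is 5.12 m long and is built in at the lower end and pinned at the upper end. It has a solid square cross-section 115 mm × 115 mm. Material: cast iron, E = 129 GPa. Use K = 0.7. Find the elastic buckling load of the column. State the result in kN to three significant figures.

I = a⁴/12 = 115⁴/12 = 1.458×10^7 mm⁴
I = 1.458×10^7 mm⁴ = 1.458×10^-5 m⁴
Effective length L_e = K·L = 0.7 × 5.12 = 3.584 m
P_cr = π²EI / L_e² = π² × 129×10⁹ × 1.458×10^-5 / 3.584² = 1.445×10^6 N

P_cr ≈ 1440 kN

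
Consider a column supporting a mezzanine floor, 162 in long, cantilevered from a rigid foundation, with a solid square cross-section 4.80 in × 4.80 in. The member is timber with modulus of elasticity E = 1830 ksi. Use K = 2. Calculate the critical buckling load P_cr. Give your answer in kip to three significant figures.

I = a⁴/12 = 4.80⁴/12 = 44.24 in⁴
Effective length L_e = K·L = 2 × 162 = 324.0 in
P_cr = π²EI / L_e² = π² × 1830×10³ × 44.24 / 324.0² = 7.611×10^3 lb

P_cr ≈ 7.61 kip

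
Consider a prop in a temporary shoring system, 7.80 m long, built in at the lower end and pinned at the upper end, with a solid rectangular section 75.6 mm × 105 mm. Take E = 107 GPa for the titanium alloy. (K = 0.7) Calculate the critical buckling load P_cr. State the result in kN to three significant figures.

P_cr ≈ 134 kN

Buckling occurs about the weak axis: I_min = h·b³/12 with b = 75.6 mm (the shorter side).
I_min = 105×75.6³/12 = 3.781×10^6 mm⁴
I = 3.781×10^6 mm⁴ = 3.781×10^-6 m⁴
Effective length L_e = K·L = 0.7 × 7.80 = 5.460 m
P_cr = π²EI / L_e² = π² × 107×10⁹ × 3.781×10^-6 / 5.460² = 1.339×10^5 N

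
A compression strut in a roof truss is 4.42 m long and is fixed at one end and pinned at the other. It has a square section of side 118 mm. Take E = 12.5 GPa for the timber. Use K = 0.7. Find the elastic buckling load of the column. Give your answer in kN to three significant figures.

P_cr ≈ 208 kN

I = a⁴/12 = 118⁴/12 = 1.616×10^7 mm⁴
I = 1.616×10^7 mm⁴ = 1.616×10^-5 m⁴
Effective length L_e = K·L = 0.7 × 4.42 = 3.094 m
P_cr = π²EI / L_e² = π² × 12.5×10⁹ × 1.616×10^-5 / 3.094² = 2.082×10^5 N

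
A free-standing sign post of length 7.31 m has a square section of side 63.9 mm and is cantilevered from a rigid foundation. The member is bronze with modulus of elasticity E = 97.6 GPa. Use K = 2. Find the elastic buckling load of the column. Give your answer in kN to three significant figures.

P_cr ≈ 6.26 kN

I = a⁴/12 = 63.9⁴/12 = 1.389×10^6 mm⁴
I = 1.389×10^6 mm⁴ = 1.389×10^-6 m⁴
Effective length L_e = K·L = 2 × 7.31 = 14.62 m
P_cr = π²EI / L_e² = π² × 97.6×10⁹ × 1.389×10^-6 / 14.62² = 6.261×10^3 N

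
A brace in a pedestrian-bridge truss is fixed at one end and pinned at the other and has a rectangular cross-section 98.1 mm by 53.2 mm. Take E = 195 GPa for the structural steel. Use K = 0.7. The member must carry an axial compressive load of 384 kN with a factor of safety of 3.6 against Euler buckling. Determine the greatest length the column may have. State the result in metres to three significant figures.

Buckling occurs about the weak axis: I_min = h·b³/12 with b = 53.2 mm (the shorter side).
I_min = 98.1×53.2³/12 = 1.231×10^6 mm⁴
I = 1.231×10^-6 m⁴
Required critical load P_cr = n·P = 3.6 × 384 = 1382 kN = 1.382×10^6 N
From P_cr = π²EI/(K·L)²:  L = (1/K)·√(π²EI/P_cr) = (1/0.7)·√(π²×1.95×10^11×1.231×10^-6/1.382×10^6)
L = 1.87 m

L_max ≈ 1.87 m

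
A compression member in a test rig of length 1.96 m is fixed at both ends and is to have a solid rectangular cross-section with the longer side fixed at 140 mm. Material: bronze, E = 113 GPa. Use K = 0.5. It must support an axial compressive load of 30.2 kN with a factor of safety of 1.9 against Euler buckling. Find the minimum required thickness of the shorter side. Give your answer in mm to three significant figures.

b ≈ 16.2 mm

Required P_cr = n·P = 1.9 × 30.2 = 57.38 kN
L_e = K·L = 0.5 × 1.96 = 0.9800 m
Required I = P_cr·L_e²/(π²E) = 5.738×10^4 × 0.9800² / (π² × 1.13×10^11) = 4.941×10^-8 m⁴
I_req = 4.941×10^4 mm⁴
Rectangle, weak axis: I_min = h·b³/12 with h = 140 mm fixed  ⇒  b = (12I/h)^(1/3) = 16.2 mm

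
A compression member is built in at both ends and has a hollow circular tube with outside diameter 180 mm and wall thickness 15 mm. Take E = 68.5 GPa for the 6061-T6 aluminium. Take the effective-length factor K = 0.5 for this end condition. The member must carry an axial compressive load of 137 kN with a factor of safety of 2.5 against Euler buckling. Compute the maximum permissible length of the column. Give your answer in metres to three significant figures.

L_max ≈ 14.5 m

Inner diameter d_i = 180 − 2×15 = 150.0 mm
I = π(d_o⁴ − d_i⁴)/64 = π(180⁴ − 150.0⁴)/64 = 2.668×10^7 mm⁴
I = 2.668×10^-5 m⁴
Required critical load P_cr = n·P = 2.5 × 137 = 342.5 kN = 3.425×10^5 N
From P_cr = π²EI/(K·L)²:  L = (1/K)·√(π²EI/P_cr) = (1/0.5)·√(π²×6.85×10^10×2.668×10^-5/3.425×10^5)
L = 14.5 m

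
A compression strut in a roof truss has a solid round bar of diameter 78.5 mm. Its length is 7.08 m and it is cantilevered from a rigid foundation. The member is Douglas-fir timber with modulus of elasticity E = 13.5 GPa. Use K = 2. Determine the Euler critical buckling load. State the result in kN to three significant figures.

I = πd⁴/64 = π×78.5⁴/64 = 1.864×10^6 mm⁴
I = 1.864×10^6 mm⁴ = 1.864×10^-6 m⁴
Effective length L_e = K·L = 2 × 7.08 = 14.16 m
P_cr = π²EI / L_e² = π² × 13.5×10⁹ × 1.864×10^-6 / 14.16² = 1.239×10^3 N

P_cr ≈ 1.24 kN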